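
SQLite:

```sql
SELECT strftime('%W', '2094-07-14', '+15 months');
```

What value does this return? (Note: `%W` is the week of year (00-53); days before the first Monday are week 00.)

41

First apply '+15 months': 2094-07-14 → 2095-10-14.
2095-10-14 is a Friday. SQLite's %W counts Mondays since the year started; the result is 41.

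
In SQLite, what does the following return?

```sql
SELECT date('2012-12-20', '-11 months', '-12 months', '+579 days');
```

2012-08-21

Adding -11 months to 2012-12-20 gives 2012-01-20.
Adding -12 months to 2012-01-20 gives 2011-01-20.
Applying '+579 days' to 2011-01-20: counting 579 days forward gives 2012-08-21.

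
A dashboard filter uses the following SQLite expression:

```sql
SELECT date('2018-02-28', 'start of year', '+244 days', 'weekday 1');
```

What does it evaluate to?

2018-09-03

`start of year` rewinds 2018-02-28 to 2018-01-01.
Applying '+244 days' to 2018-01-01: counting 244 days forward gives 2018-09-02.
`weekday 1` advances to the next Monday; 2018-09-02 is a Sunday, so it moves forward to 2018-09-03.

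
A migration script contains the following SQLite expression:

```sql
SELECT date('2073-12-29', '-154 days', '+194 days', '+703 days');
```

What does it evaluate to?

Applying '-154 days' to 2073-12-29: counting 154 days back gives 2073-07-28.
Applying '+194 days' to 2073-07-28: counting 194 days forward gives 2074-02-07.
Applying '+703 days' to 2074-02-07: counting 703 days forward gives 2076-01-11.

2076-01-11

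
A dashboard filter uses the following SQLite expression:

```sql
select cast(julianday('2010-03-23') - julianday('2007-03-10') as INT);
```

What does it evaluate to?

1109

21 days remain in March 2007 after the 10th (31 − 10).
Full months from April 2007 through February 2010 contribute their day counts.
Then 23 days into March 2010.
Total: 21 + 30 + 31 + 30 + 31 + 31 + 30 + 31 + 30 + 31 + 31 + 29 + 31 + 30 + 31 + 30 + 31 + 31 + 30 + 31 + 30 + 31 + 31 + 28 + 31 + 30 + 31 + 30 + 31 + 31 + 30 + 31 + 30 + 31 + 31 + 28 + 23 = 1109.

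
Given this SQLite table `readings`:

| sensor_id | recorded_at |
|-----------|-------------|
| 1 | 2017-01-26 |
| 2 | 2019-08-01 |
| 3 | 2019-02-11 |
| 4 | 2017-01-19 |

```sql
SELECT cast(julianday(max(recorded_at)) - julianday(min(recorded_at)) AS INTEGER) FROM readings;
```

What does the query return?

MIN = 2017-01-19, MAX = 2019-08-01.
12 days remain in January 2017 after the 19th (31 − 19).
Full months from February 2017 through July 2019 contribute their day counts.
Then 1 day into August 2019.
Total: 12 + 28 + 31 + 30 + 31 + 30 + 31 + 31 + 30 + 31 + 30 + 31 + 31 + 28 + 31 + 30 + 31 + 30 + 31 + 31 + 30 + 31 + 30 + 31 + 31 + 28 + 31 + 30 + 31 + 30 + 31 + 1 = 924.

924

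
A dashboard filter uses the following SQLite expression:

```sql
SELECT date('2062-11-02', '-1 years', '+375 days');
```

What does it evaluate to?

2062-11-12

Adding -1 year to 2062-11-02 gives 2061-11-02.
Applying '+375 days' to 2061-11-02: counting 375 days forward gives 2062-11-12.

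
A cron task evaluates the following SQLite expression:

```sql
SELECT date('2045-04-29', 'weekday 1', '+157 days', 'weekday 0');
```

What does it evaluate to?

`weekday 1` advances to the next Monday; 2045-04-29 is a Saturday, so it moves forward to 2045-05-01.
Applying '+157 days' to 2045-05-01: counting 157 days forward gives 2045-10-05.
`weekday 0` advances to the next Sunday; 2045-10-05 is a Thursday, so it moves forward to 2045-10-08.

2045-10-08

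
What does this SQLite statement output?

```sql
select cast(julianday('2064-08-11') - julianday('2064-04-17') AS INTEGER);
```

13 days remain in April 2064 after the 17th (30 − 17).
May 2064: 31 days.
June 2064: 30 days.
July 2064: 31 days.
Then 11 days into August 2064.
Total: 13 + 31 + 30 + 31 + 11 = 116.

116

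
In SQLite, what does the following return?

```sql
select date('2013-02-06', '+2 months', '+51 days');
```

2013-05-27

Adding +2 months to 2013-02-06 gives 2013-04-06.
Applying '+51 days' to 2013-04-06: counting 51 days forward gives 2013-05-27.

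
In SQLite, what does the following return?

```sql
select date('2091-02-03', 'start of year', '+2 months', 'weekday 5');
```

2091-03-02

`start of year` rewinds 2091-02-03 to 2091-01-01.
Adding +2 months to 2091-01-01 gives 2091-03-01.
`weekday 5` advances to the next Friday; 2091-03-01 is a Thursday, so it moves forward to 2091-03-02.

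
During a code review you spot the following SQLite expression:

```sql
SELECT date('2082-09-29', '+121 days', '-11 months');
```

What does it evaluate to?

Applying '+121 days' to 2082-09-29: counting 121 days forward gives 2083-01-28.
Adding -11 months to 2083-01-28 gives 2082-02-28.

2082-02-28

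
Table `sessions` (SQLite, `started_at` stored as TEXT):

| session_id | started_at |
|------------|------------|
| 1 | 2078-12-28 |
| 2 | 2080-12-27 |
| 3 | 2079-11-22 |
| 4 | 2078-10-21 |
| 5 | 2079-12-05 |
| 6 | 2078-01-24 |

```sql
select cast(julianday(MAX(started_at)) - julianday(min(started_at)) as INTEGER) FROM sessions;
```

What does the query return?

MIN = 2078-01-24, MAX = 2080-12-27.
7 days remain in January 2078 after the 24th (31 − 24).
Full months from February 2078 through November 2080 contribute their day counts.
Then 27 days into December 2080.
Total: 7 + 28 + 31 + 30 + 31 + 30 + 31 + 31 + 30 + 31 + 30 + 31 + 31 + 28 + 31 + 30 + 31 + 30 + 31 + 31 + 30 + 31 + 30 + 31 + 31 + 29 + 31 + 30 + 31 + 30 + 31 + 31 + 30 + 31 + 30 + 27 = 1068.

1068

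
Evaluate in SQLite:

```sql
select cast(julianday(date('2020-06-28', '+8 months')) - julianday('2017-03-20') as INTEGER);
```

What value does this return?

Adding +8 months to 2020-06-28 gives 2021-02-28.
11 days remain in March 2017 after the 20th (31 − 20).
Full months from April 2017 through January 2021 contribute their day counts.
Then 28 days into February 2021.
Total: 11 + 30 + 31 + 30 + 31 + 31 + 30 + 31 + 30 + 31 + 31 + 28 + 31 + 30 + 31 + 30 + 31 + 31 + 30 + 31 + 30 + 31 + 31 + 28 + 31 + 30 + 31 + 30 + 31 + 31 + 30 + 31 + 30 + 31 + 31 + 29 + 31 + 30 + 31 + 30 + 31 + 31 + 30 + 31 + 30 + 31 + 31 + 28 = 1441.

1441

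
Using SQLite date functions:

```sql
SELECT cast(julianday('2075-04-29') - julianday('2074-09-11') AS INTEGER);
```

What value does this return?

19 days remain in September 2074 after the 11th (30 − 11).
Full months from October 2074 through March 2075 contribute their day counts.
Then 29 days into April 2075.
Total: 19 + 31 + 30 + 31 + 31 + 28 + 31 + 29 = 230.

230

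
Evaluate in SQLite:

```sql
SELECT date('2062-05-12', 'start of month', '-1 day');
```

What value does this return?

`start of month` rewinds 2062-05-12 to 2062-05-01.
Going back 1 day from 2062-05-01 reaches 2062-04-30 (last day of April, 30 days).

2062-04-30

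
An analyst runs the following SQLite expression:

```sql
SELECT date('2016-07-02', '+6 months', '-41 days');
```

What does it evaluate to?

2016-11-22

Adding +6 months to 2016-07-02 gives 2017-01-02.
Applying '-41 days' to 2017-01-02: counting 41 days back gives 2016-11-22.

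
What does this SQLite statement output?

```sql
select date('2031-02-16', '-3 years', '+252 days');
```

2028-10-25

Adding -3 years to 2031-02-16 gives 2028-02-16.
Applying '+252 days' to 2028-02-16: counting 252 days forward gives 2028-10-25.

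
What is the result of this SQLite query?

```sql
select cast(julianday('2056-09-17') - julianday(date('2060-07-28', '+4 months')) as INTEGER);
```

-1533

Adding +4 months to 2060-07-28 gives 2060-11-28.
13 days remain in September 2056 after the 17th (30 − 17).
Full months from October 2056 through October 2060 contribute their day counts.
Then 28 days into November 2060.
Total: 13 + 31 + 30 + 31 + 31 + 28 + 31 + 30 + 31 + 30 + 31 + 31 + 30 + 31 + 30 + 31 + 31 + 28 + 31 + 30 + 31 + 30 + 31 + 31 + 30 + 31 + 30 + 31 + 31 + 28 + 31 + 30 + 31 + 30 + 31 + 31 + 30 + 31 + 30 + 31 + 31 + 29 + 31 + 30 + 31 + 30 + 31 + 31 + 30 + 31 + 28 = 1533.
The subtraction is earlier − later, so the result is −1533 → -1533.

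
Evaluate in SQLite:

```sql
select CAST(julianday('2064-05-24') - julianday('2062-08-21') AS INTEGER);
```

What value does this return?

10 days remain in August 2062 after the 21st (31 − 21).
Full months from September 2062 through April 2064 contribute their day counts.
Then 24 days into May 2064.
Total: 10 + 30 + 31 + 30 + 31 + 31 + 28 + 31 + 30 + 31 + 30 + 31 + 31 + 30 + 31 + 30 + 31 + 31 + 29 + 31 + 30 + 24 = 642.

642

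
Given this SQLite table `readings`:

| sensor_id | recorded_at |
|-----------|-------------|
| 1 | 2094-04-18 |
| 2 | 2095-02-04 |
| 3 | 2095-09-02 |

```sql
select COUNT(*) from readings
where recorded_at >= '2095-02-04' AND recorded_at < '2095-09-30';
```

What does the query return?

2

Rows in [2095-02-04, 2095-09-30): 2095-02-04, 2095-09-02 → 2 rows.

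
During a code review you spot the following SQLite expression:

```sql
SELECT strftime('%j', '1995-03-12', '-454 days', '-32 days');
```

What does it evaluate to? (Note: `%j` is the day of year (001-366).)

First apply '-454 days', '-32 days': 1995-03-12 → 1993-11-11.
Day-of-year for 1993-11-11: days since 1993-01-01 inclusive = 315, zero-padded to 315.

315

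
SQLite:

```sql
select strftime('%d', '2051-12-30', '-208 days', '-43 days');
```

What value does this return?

First apply '-208 days', '-43 days': 2051-12-30 → 2051-04-23.
`%d` extracts the 2-digit day of month: 23.

23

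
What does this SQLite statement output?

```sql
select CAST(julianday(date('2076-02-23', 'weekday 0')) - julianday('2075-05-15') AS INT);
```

284

`weekday 0` advances to the next Sunday; 2076-02-23 is already a Sunday, so it stays at 2076-02-23.
16 days remain in May 2075 after the 15th (31 − 15).
Full months from June 2075 through January 2076 contribute their day counts.
Then 23 days into February 2076.
Total: 16 + 30 + 31 + 31 + 30 + 31 + 30 + 31 + 31 + 23 = 284.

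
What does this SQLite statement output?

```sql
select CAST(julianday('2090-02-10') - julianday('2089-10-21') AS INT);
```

10 days remain in October 2089 after the 21st (31 − 21).
November 2089: 30 days.
December 2089: 31 days.
January 2090: 31 days.
Then 10 days into February 2090.
Total: 10 + 30 + 31 + 31 + 10 = 112.

112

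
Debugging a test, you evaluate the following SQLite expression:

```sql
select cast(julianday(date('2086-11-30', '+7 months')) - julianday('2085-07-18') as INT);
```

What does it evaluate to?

Adding +7 months to 2086-11-30 gives 2087-06-30.
13 days remain in July 2085 after the 18th (31 − 18).
Full months from August 2085 through May 2087 contribute their day counts.
Then 30 days into June 2087.
Total: 13 + 31 + 30 + 31 + 30 + 31 + 31 + 28 + 31 + 30 + 31 + 30 + 31 + 31 + 30 + 31 + 30 + 31 + 31 + 28 + 31 + 30 + 31 + 30 = 712.

712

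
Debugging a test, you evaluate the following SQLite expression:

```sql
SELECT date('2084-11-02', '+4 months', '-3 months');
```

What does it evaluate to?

2084-12-02

Adding +4 months to 2084-11-02 gives 2085-03-02.
Adding -3 months to 2085-03-02 gives 2084-12-02.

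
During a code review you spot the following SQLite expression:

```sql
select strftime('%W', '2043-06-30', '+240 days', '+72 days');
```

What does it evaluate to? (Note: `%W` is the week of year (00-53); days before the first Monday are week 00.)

First apply '+240 days', '+72 days': 2043-06-30 → 2044-05-07.
2044-05-07 is a Saturday. SQLite's %W counts Mondays since the year started; the result is 18.

18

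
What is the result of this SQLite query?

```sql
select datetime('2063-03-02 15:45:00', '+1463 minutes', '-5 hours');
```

1463 minutes = 24h 23m; +1463 minutes from 2063-03-02 15:45:00 is 2063-03-03 16:08:00 (crosses midnight).
-5 hours from 2063-03-03 16:08:00 is 2063-03-03 11:08:00.

2063-03-03 11:08:00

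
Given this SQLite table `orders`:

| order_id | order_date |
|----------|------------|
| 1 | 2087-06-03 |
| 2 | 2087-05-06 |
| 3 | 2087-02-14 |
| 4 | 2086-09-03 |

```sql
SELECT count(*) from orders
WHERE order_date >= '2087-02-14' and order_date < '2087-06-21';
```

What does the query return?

Rows in [2087-02-14, 2087-06-21): 2087-06-03, 2087-05-06, 2087-02-14 → 3 rows.

3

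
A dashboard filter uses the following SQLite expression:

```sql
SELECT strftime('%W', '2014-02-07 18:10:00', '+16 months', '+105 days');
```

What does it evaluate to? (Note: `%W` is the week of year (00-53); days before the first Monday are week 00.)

First apply '+16 months', '+105 days': 2014-02-07 18:10:00 → 2015-09-20 18:10:00.
2015-09-20 is a Sunday. SQLite's %W counts Mondays since the year started; the result is 37.

37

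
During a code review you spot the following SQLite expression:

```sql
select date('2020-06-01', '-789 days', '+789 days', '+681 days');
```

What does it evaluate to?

Applying '-789 days' to 2020-06-01: counting 789 days back gives 2018-04-04.
Applying '+789 days' to 2018-04-04: counting 789 days forward gives 2020-06-01.
Applying '+681 days' to 2020-06-01: counting 681 days forward gives 2022-04-13.

2022-04-13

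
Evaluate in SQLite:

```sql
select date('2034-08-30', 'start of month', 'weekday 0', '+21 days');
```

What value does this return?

`start of month` rewinds 2034-08-30 to 2034-08-01.
`weekday 0` advances to the next Sunday; 2034-08-01 is a Tuesday, so it moves forward to 2034-08-06.
Advancing 21 more days within August lands on 2034-08-27.

2034-08-27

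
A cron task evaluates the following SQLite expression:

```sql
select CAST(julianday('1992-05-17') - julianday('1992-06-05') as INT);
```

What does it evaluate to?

-19

14 days remain in May 1992 after the 17th (31 − 17).
Then 5 days into June 1992.
Total: 14 + 5 = 19.
The subtraction is earlier − later, so the result is −19 → -19.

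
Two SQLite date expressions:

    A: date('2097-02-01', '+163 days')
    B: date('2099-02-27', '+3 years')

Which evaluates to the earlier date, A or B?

A = 2097-07-14.
B = 2102-02-27.
A is earlier.

A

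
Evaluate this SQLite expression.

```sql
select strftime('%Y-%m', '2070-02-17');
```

2070-02

`%Y-%m` extracts the year-month: 2070-02.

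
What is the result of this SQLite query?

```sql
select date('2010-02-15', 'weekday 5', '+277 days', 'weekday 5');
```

2010-11-26

`weekday 5` advances to the next Friday; 2010-02-15 is a Monday, so it moves forward to 2010-02-19.
Applying '+277 days' to 2010-02-19: counting 277 days forward gives 2010-11-23.
`weekday 5` advances to the next Friday; 2010-11-23 is a Tuesday, so it moves forward to 2010-11-26.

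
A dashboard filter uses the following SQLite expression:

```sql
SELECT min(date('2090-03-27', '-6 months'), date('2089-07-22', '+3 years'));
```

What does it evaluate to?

date('2090-03-27', '-6 months') → 2089-09-27.
date('2089-07-22', '+3 years') → 2092-07-22.
Earlier of the two is 2089-09-27.

2089-09-27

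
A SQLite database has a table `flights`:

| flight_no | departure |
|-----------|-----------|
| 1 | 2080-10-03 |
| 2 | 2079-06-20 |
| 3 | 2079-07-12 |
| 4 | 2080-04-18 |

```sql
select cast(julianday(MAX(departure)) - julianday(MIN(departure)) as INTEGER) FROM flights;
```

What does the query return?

MIN = 2079-06-20, MAX = 2080-10-03.
10 days remain in June 2079 after the 20th (30 − 20).
Full months from July 2079 through September 2080 contribute their day counts.
Then 3 days into October 2080.
Total: 10 + 31 + 31 + 30 + 31 + 30 + 31 + 31 + 29 + 31 + 30 + 31 + 30 + 31 + 31 + 30 + 3 = 471.

471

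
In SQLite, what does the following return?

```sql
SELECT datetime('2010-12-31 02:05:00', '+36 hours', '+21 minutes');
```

2011-01-01 14:26:00

+36 hours from 2010-12-31 02:05:00 is 2011-01-01 14:05:00 (crosses midnight).
+21 minutes from 2011-01-01 14:05:00 is 2011-01-01 14:26:00.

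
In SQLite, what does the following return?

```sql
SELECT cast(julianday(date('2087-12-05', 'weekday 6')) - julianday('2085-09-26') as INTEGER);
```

`weekday 6` advances to the next Saturday; 2087-12-05 is a Friday, so it moves forward to 2087-12-06.
4 days remain in September 2085 after the 26th (30 − 26).
Full months from October 2085 through November 2087 contribute their day counts.
Then 6 days into December 2087.
Total: 4 + 31 + 30 + 31 + 31 + 28 + 31 + 30 + 31 + 30 + 31 + 31 + 30 + 31 + 30 + 31 + 31 + 28 + 31 + 30 + 31 + 30 + 31 + 31 + 30 + 31 + 30 + 6 = 801.

801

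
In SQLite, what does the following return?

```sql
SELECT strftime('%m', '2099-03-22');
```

`%m` extracts the 2-digit month (01-12): 03.

03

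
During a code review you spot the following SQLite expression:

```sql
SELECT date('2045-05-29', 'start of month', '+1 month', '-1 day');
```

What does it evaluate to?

`start of month` rewinds 2045-05-29 to 2045-05-01.
Adding +1 month to 2045-05-01 gives 2045-06-01.
Going back 1 day from 2045-06-01 reaches 2045-05-31 (last day of May, 31 days).

2045-05-31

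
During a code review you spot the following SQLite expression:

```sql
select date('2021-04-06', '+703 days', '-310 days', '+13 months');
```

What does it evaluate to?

2023-06-04

Applying '+703 days' to 2021-04-06: counting 703 days forward gives 2023-03-10.
Applying '-310 days' to 2023-03-10: counting 310 days back gives 2022-05-04.
Adding +13 months to 2022-05-04 gives 2023-06-04.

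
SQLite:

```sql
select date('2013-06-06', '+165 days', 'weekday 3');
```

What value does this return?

2013-11-20

Applying '+165 days' to 2013-06-06: counting 165 days forward gives 2013-11-18.
`weekday 3` advances to the next Wednesday; 2013-11-18 is a Monday, so it moves forward to 2013-11-20.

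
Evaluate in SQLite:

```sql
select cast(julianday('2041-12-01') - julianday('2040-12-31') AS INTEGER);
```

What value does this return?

0 days remain in December 2040 after the 31st (31 − 31).
Full months from January 2041 through November 2041 contribute their day counts.
Then 1 day into December 2041.
Total: 0 + 31 + 28 + 31 + 30 + 31 + 30 + 31 + 31 + 30 + 31 + 30 + 1 = 335.

335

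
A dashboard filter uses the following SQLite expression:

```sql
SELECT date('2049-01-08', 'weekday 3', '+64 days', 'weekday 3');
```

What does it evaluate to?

2049-03-24

`weekday 3` advances to the next Wednesday; 2049-01-08 is a Friday, so it moves forward to 2049-01-13.
Applying '+64 days' to 2049-01-13: counting 64 days forward gives 2049-03-18.
`weekday 3` advances to the next Wednesday; 2049-03-18 is a Thursday, so it moves forward to 2049-03-24.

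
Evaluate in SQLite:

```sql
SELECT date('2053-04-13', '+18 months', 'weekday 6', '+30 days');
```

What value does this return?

2054-11-16

Adding +18 months to 2053-04-13 gives 2054-10-13.
`weekday 6` advances to the next Saturday; 2054-10-13 is a Tuesday, so it moves forward to 2054-10-17.
October 2054 has 31 days; 14 remain after the 17th, so 15 days reach 2054-11-01.
Advancing 15 more days within November lands on 2054-11-16.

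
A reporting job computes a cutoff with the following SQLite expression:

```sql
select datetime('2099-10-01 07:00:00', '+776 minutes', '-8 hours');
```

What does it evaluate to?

776 minutes = 12h 56m; +776 minutes from 2099-10-01 07:00:00 is 2099-10-01 19:56:00.
-8 hours from 2099-10-01 19:56:00 is 2099-10-01 11:56:00.

2099-10-01 11:56:00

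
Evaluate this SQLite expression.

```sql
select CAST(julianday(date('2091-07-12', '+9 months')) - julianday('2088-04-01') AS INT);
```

1472

Adding +9 months to 2091-07-12 gives 2092-04-12.
29 days remain in April 2088 after the 1st (30 − 1).
Full months from May 2088 through March 2092 contribute their day counts.
Then 12 days into April 2092.
Total: 29 + 31 + 30 + 31 + 31 + 30 + 31 + 30 + 31 + 31 + 28 + 31 + 30 + 31 + 30 + 31 + 31 + 30 + 31 + 30 + 31 + 31 + 28 + 31 + 30 + 31 + 30 + 31 + 31 + 30 + 31 + 30 + 31 + 31 + 28 + 31 + 30 + 31 + 30 + 31 + 31 + 30 + 31 + 30 + 31 + 31 + 29 + 31 + 12 = 1472.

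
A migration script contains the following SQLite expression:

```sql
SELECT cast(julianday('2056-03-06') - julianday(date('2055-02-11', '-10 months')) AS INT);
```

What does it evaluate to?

695

Adding -10 months to 2055-02-11 gives 2054-04-11.
19 days remain in April 2054 after the 11th (30 − 11).
Full months from May 2054 through February 2056 contribute their day counts.
Then 6 days into March 2056.
Total: 19 + 31 + 30 + 31 + 31 + 30 + 31 + 30 + 31 + 31 + 28 + 31 + 30 + 31 + 30 + 31 + 31 + 30 + 31 + 30 + 31 + 31 + 29 + 6 = 695.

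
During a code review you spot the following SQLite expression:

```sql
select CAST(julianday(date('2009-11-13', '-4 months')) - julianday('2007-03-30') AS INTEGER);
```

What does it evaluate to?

836

Adding -4 months to 2009-11-13 gives 2009-07-13.
1 day remains in March 2007 after the 30th (31 − 30).
Full months from April 2007 through June 2009 contribute their day counts.
Then 13 days into July 2009.
Total: 1 + 30 + 31 + 30 + 31 + 31 + 30 + 31 + 30 + 31 + 31 + 29 + 31 + 30 + 31 + 30 + 31 + 31 + 30 + 31 + 30 + 31 + 31 + 28 + 31 + 30 + 31 + 30 + 13 = 836.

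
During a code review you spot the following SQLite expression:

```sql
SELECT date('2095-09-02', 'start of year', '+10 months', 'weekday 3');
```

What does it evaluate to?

2095-11-02

`start of year` rewinds 2095-09-02 to 2095-01-01.
Adding +10 months to 2095-01-01 gives 2095-11-01.
`weekday 3` advances to the next Wednesday; 2095-11-01 is a Tuesday, so it moves forward to 2095-11-02.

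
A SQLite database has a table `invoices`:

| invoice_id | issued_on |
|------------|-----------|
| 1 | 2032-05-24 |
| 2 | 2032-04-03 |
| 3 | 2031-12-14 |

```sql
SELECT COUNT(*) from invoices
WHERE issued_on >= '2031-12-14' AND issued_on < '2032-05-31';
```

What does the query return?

3

Rows in [2031-12-14, 2032-05-31): 2032-05-24, 2032-04-03, 2031-12-14 → 3 rows.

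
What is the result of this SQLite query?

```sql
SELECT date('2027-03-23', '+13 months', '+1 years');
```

Adding +13 months to 2027-03-23 gives 2028-04-23.
Adding +1 year to 2028-04-23 gives 2029-04-23.

2029-04-23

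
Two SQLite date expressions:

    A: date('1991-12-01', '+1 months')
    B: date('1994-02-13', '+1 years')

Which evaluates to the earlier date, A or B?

A

A = 1992-01-01.
B = 1995-02-13.
A is earlier.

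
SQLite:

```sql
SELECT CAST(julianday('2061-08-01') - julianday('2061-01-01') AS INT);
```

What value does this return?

212

30 days remain in January 2061 after the 1st (31 − 1).
Full months from February 2061 through July 2061 contribute their day counts.
Then 1 day into August 2061.
Total: 30 + 28 + 31 + 30 + 31 + 30 + 31 + 1 = 212.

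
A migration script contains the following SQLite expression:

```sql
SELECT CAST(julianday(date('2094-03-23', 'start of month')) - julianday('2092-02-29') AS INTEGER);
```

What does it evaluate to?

`start of month` rewinds 2094-03-23 to 2094-03-01.
0 days remain in February 2092 after the 29th (29 − 29).
Full months from March 2092 through February 2094 contribute their day counts.
Then 1 day into March 2094.
Total: 0 + 31 + 30 + 31 + 30 + 31 + 31 + 30 + 31 + 30 + 31 + 31 + 28 + 31 + 30 + 31 + 30 + 31 + 31 + 30 + 31 + 30 + 31 + 31 + 28 + 1 = 731.

731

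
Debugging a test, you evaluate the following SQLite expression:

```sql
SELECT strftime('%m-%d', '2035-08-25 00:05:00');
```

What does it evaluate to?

08-25

`%m-%d` extracts the month-day: 08-25.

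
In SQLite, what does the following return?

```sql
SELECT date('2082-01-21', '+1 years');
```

2083-01-21

Adding +1 year to 2082-01-21 gives 2083-01-21.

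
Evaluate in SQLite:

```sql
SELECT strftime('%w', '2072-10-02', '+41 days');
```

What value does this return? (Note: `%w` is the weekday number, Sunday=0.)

6

First apply '+41 days': 2072-10-02 → 2072-11-12.
2072-11-12 is a Saturday; with Sunday=0 that is 6.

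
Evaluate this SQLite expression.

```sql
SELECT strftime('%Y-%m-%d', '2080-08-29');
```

2080-08-29

`%Y-%m-%d` extracts the ISO date: 2080-08-29.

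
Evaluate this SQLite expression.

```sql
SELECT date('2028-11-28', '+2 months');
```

2029-01-28

Adding +2 months to 2028-11-28 gives 2029-01-28.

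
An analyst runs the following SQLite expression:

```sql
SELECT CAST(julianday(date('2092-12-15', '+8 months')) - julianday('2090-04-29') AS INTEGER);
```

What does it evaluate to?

Adding +8 months to 2092-12-15 gives 2093-08-15.
1 day remains in April 2090 after the 29th (30 − 29).
Full months from May 2090 through July 2093 contribute their day counts.
Then 15 days into August 2093.
Total: 1 + 31 + 30 + 31 + 31 + 30 + 31 + 30 + 31 + 31 + 28 + 31 + 30 + 31 + 30 + 31 + 31 + 30 + 31 + 30 + 31 + 31 + 29 + 31 + 30 + 31 + 30 + 31 + 31 + 30 + 31 + 30 + 31 + 31 + 28 + 31 + 30 + 31 + 30 + 31 + 15 = 1204.

1204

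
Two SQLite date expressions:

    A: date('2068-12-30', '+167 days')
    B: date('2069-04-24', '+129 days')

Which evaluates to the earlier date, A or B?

A = 2069-06-15.
B = 2069-08-31.
A is earlier.

A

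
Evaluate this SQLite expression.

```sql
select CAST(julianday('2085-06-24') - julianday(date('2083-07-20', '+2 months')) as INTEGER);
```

Adding +2 months to 2083-07-20 gives 2083-09-20.
10 days remain in September 2083 after the 20th (30 − 20).
Full months from October 2083 through May 2085 contribute their day counts.
Then 24 days into June 2085.
Total: 10 + 31 + 30 + 31 + 31 + 29 + 31 + 30 + 31 + 30 + 31 + 31 + 30 + 31 + 30 + 31 + 31 + 28 + 31 + 30 + 31 + 24 = 643.

643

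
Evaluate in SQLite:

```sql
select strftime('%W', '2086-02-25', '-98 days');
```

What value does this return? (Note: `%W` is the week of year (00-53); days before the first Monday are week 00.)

First apply '-98 days': 2086-02-25 → 2085-11-19.
2085-11-19 is a Monday. SQLite's %W counts Mondays since the year started; the result is 47.

47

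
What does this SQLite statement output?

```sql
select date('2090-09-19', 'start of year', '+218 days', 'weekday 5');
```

2090-08-11

`start of year` rewinds 2090-09-19 to 2090-01-01.
Applying '+218 days' to 2090-01-01: counting 218 days forward gives 2090-08-07.
`weekday 5` advances to the next Friday; 2090-08-07 is a Monday, so it moves forward to 2090-08-11.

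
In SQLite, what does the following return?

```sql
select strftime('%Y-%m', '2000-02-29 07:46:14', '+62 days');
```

2000-05

First apply '+62 days': 2000-02-29 07:46:14 → 2000-05-01 07:46:14.
`%Y-%m` extracts the year-month: 2000-05.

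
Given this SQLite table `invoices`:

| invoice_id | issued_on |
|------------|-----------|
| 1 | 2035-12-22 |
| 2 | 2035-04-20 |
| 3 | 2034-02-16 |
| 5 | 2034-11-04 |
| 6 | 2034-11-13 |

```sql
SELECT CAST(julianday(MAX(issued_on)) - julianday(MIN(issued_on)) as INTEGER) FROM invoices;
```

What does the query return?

MIN = 2034-02-16, MAX = 2035-12-22.
12 days remain in February 2034 after the 16th (28 − 16).
Full months from March 2034 through November 2035 contribute their day counts.
Then 22 days into December 2035.
Total: 12 + 31 + 30 + 31 + 30 + 31 + 31 + 30 + 31 + 30 + 31 + 31 + 28 + 31 + 30 + 31 + 30 + 31 + 31 + 30 + 31 + 30 + 22 = 674.

674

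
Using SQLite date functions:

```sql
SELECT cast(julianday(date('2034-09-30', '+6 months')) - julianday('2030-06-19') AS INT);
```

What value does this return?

Adding +6 months to 2034-09-30 gives 2035-03-30.
11 days remain in June 2030 after the 19th (30 − 19).
Full months from July 2030 through February 2035 contribute their day counts.
Then 30 days into March 2035.
Total: 11 + 31 + 31 + 30 + 31 + 30 + 31 + 31 + 28 + 31 + 30 + 31 + 30 + 31 + 31 + 30 + 31 + 30 + 31 + 31 + 29 + 31 + 30 + 31 + 30 + 31 + 31 + 30 + 31 + 30 + 31 + 31 + 28 + 31 + 30 + 31 + 30 + 31 + 31 + 30 + 31 + 30 + 31 + 31 + 28 + 31 + 30 + 31 + 30 + 31 + 31 + 30 + 31 + 30 + 31 + 31 + 28 + 30 = 1745.

1745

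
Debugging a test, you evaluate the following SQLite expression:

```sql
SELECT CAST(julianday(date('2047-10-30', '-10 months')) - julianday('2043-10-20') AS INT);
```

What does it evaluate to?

Adding -10 months to 2047-10-30 gives 2046-12-30.
11 days remain in October 2043 after the 20th (31 − 20).
Full months from November 2043 through November 2046 contribute their day counts.
Then 30 days into December 2046.
Total: 11 + 30 + 31 + 31 + 29 + 31 + 30 + 31 + 30 + 31 + 31 + 30 + 31 + 30 + 31 + 31 + 28 + 31 + 30 + 31 + 30 + 31 + 31 + 30 + 31 + 30 + 31 + 31 + 28 + 31 + 30 + 31 + 30 + 31 + 31 + 30 + 31 + 30 + 30 = 1167.

1167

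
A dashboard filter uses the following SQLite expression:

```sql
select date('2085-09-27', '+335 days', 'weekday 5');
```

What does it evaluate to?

Applying '+335 days' to 2085-09-27: counting 335 days forward gives 2086-08-28.
`weekday 5` advances to the next Friday; 2086-08-28 is a Wednesday, so it moves forward to 2086-08-30.

2086-08-30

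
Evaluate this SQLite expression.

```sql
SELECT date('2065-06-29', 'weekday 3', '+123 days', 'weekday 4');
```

2065-11-05

`weekday 3` advances to the next Wednesday; 2065-06-29 is a Monday, so it moves forward to 2065-07-01.
Applying '+123 days' to 2065-07-01: counting 123 days forward gives 2065-11-01.
`weekday 4` advances to the next Thursday; 2065-11-01 is a Sunday, so it moves forward to 2065-11-05.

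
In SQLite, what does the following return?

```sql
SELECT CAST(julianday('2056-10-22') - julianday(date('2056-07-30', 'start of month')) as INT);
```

113

`start of month` rewinds 2056-07-30 to 2056-07-01.
30 days remain in July 2056 after the 1st (31 − 1).
August 2056: 31 days.
September 2056: 30 days.
Then 22 days into October 2056.
Total: 30 + 31 + 30 + 22 = 113.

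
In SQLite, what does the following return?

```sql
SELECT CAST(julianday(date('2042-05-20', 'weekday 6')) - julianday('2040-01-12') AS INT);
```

863

`weekday 6` advances to the next Saturday; 2042-05-20 is a Tuesday, so it moves forward to 2042-05-24.
19 days remain in January 2040 after the 12th (31 − 12).
Full months from February 2040 through April 2042 contribute their day counts.
Then 24 days into May 2042.
Total: 19 + 29 + 31 + 30 + 31 + 30 + 31 + 31 + 30 + 31 + 30 + 31 + 31 + 28 + 31 + 30 + 31 + 30 + 31 + 31 + 30 + 31 + 30 + 31 + 31 + 28 + 31 + 30 + 24 = 863.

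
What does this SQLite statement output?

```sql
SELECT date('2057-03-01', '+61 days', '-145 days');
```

2056-12-07

Applying '+61 days' to 2057-03-01: counting 61 days forward gives 2057-05-01.
Applying '-145 days' to 2057-05-01: counting 145 days back gives 2056-12-07.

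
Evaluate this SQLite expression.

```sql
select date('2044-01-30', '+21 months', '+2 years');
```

2047-10-30

Adding +21 months to 2044-01-30 gives 2045-10-30.
Adding +2 years to 2045-10-30 gives 2047-10-30.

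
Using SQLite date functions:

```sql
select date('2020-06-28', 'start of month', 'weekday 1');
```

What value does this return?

`start of month` rewinds 2020-06-28 to 2020-06-01.
`weekday 1` advances to the next Monday; 2020-06-01 is already a Monday, so it stays at 2020-06-01.

2020-06-01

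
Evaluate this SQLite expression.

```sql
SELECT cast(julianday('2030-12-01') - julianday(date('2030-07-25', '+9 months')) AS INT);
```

Adding +9 months to 2030-07-25 gives 2031-04-25.
30 days remain in December 2030 after the 1st (31 − 1).
January 2031: 31 days.
February 2031: 28 days.
March 2031: 31 days.
Then 25 days into April 2031.
Total: 30 + 31 + 28 + 31 + 25 = 145.
The subtraction is earlier − later, so the result is −145 → -145.

-145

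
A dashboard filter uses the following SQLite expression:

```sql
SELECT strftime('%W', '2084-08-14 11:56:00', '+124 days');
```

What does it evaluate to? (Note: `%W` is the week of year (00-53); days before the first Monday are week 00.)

50

First apply '+124 days': 2084-08-14 11:56:00 → 2084-12-16 11:56:00.
2084-12-16 is a Saturday. SQLite's %W counts Mondays since the year started; the result is 50.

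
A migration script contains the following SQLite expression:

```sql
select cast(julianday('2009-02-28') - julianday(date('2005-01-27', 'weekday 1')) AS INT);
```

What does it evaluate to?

`weekday 1` advances to the next Monday; 2005-01-27 is a Thursday, so it moves forward to 2005-01-31.
0 days remain in January 2005 after the 31st (31 − 31).
Full months from February 2005 through January 2009 contribute their day counts.
Then 28 days into February 2009.
Total: 0 + 28 + 31 + 30 + 31 + 30 + 31 + 31 + 30 + 31 + 30 + 31 + 31 + 28 + 31 + 30 + 31 + 30 + 31 + 31 + 30 + 31 + 30 + 31 + 31 + 28 + 31 + 30 + 31 + 30 + 31 + 31 + 30 + 31 + 30 + 31 + 31 + 29 + 31 + 30 + 31 + 30 + 31 + 31 + 30 + 31 + 30 + 31 + 31 + 28 = 1489.

1489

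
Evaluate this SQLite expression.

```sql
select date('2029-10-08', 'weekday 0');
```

2029-10-14

`weekday 0` advances to the next Sunday; 2029-10-08 is a Monday, so it moves forward to 2029-10-14.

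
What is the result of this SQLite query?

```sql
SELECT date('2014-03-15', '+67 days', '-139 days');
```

Applying '+67 days' to 2014-03-15: counting 67 days forward gives 2014-05-21.
Applying '-139 days' to 2014-05-21: counting 139 days back gives 2014-01-02.

2014-01-02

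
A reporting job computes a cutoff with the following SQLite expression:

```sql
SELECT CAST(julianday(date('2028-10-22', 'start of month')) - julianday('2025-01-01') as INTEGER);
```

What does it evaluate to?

`start of month` rewinds 2028-10-22 to 2028-10-01.
30 days remain in January 2025 after the 1st (31 − 1).
Full months from February 2025 through September 2028 contribute their day counts.
Then 1 day into October 2028.
Total: 30 + 28 + 31 + 30 + 31 + 30 + 31 + 31 + 30 + 31 + 30 + 31 + 31 + 28 + 31 + 30 + 31 + 30 + 31 + 31 + 30 + 31 + 30 + 31 + 31 + 28 + 31 + 30 + 31 + 30 + 31 + 31 + 30 + 31 + 30 + 31 + 31 + 29 + 31 + 30 + 31 + 30 + 31 + 31 + 30 + 1 = 1369.

1369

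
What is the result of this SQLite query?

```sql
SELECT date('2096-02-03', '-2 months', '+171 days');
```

2096-05-22

Adding -2 months to 2096-02-03 gives 2095-12-03.
Applying '+171 days' to 2095-12-03: counting 171 days forward gives 2096-05-22.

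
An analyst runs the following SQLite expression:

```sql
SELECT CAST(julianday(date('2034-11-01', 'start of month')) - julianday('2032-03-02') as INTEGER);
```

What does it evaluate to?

974

`start of month` rewinds 2034-11-01 to 2034-11-01.
29 days remain in March 2032 after the 2nd (31 − 2).
Full months from April 2032 through October 2034 contribute their day counts.
Then 1 day into November 2034.
Total: 29 + 30 + 31 + 30 + 31 + 31 + 30 + 31 + 30 + 31 + 31 + 28 + 31 + 30 + 31 + 30 + 31 + 31 + 30 + 31 + 30 + 31 + 31 + 28 + 31 + 30 + 31 + 30 + 31 + 31 + 30 + 31 + 1 = 974.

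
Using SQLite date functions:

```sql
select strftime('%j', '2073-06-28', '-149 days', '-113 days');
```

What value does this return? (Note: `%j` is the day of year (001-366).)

First apply '-149 days', '-113 days': 2073-06-28 → 2072-10-09.
Day-of-year for 2072-10-09: days since 2072-01-01 inclusive = 283, zero-padded to 283.

283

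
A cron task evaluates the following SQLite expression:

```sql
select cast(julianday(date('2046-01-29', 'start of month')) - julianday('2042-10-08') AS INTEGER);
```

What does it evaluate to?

`start of month` rewinds 2046-01-29 to 2046-01-01.
23 days remain in October 2042 after the 8th (31 − 8).
Full months from November 2042 through December 2045 contribute their day counts.
Then 1 day into January 2046.
Total: 23 + 30 + 31 + 31 + 28 + 31 + 30 + 31 + 30 + 31 + 31 + 30 + 31 + 30 + 31 + 31 + 29 + 31 + 30 + 31 + 30 + 31 + 31 + 30 + 31 + 30 + 31 + 31 + 28 + 31 + 30 + 31 + 30 + 31 + 31 + 30 + 31 + 30 + 31 + 1 = 1181.

1181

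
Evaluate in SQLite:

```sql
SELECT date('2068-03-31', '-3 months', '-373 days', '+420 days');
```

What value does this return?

2068-02-16

Adding -3 months to 2068-03-31 gives 2067-12-31.
Applying '-373 days' to 2067-12-31: counting 373 days back gives 2066-12-23.
Applying '+420 days' to 2066-12-23: counting 420 days forward gives 2068-02-16.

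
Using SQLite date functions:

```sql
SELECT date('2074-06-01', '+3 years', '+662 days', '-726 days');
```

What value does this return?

Adding +3 years to 2074-06-01 gives 2077-06-01.
Applying '+662 days' to 2077-06-01: counting 662 days forward gives 2079-03-25.
Applying '-726 days' to 2079-03-25: counting 726 days back gives 2077-03-29.

2077-03-29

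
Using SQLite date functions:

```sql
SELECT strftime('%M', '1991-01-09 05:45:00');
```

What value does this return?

45

`%M` extracts the 2-digit minute: 45.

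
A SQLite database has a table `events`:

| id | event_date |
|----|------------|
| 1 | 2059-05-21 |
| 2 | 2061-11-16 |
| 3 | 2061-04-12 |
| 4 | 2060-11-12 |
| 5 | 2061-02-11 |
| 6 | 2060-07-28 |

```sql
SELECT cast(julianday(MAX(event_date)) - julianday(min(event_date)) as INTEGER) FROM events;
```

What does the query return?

MIN = 2059-05-21, MAX = 2061-11-16.
10 days remain in May 2059 after the 21st (31 − 21).
Full months from June 2059 through October 2061 contribute their day counts.
Then 16 days into November 2061.
Total: 10 + 30 + 31 + 31 + 30 + 31 + 30 + 31 + 31 + 29 + 31 + 30 + 31 + 30 + 31 + 31 + 30 + 31 + 30 + 31 + 31 + 28 + 31 + 30 + 31 + 30 + 31 + 31 + 30 + 31 + 16 = 910.

910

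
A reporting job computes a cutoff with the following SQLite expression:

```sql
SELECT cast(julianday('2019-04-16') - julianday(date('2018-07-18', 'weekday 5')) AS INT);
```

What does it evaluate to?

`weekday 5` advances to the next Friday; 2018-07-18 is a Wednesday, so it moves forward to 2018-07-20.
11 days remain in July 2018 after the 20th (31 − 20).
Full months from August 2018 through March 2019 contribute their day counts.
Then 16 days into April 2019.
Total: 11 + 31 + 30 + 31 + 30 + 31 + 31 + 28 + 31 + 16 = 270.

270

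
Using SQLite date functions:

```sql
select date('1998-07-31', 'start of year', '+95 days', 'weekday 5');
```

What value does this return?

1998-04-10

`start of year` rewinds 1998-07-31 to 1998-01-01.
Applying '+95 days' to 1998-01-01: counting 95 days forward gives 1998-04-06.
`weekday 5` advances to the next Friday; 1998-04-06 is a Monday, so it moves forward to 1998-04-10.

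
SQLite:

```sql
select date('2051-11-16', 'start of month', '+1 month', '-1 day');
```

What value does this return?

`start of month` rewinds 2051-11-16 to 2051-11-01.
Adding +1 month to 2051-11-01 gives 2051-12-01.
Going back 1 day from 2051-12-01 reaches 2051-11-30 (last day of November, 30 days).

2051-11-30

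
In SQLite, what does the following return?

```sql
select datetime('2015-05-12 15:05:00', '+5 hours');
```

+5 hours from 2015-05-12 15:05:00 is 2015-05-12 20:05:00.

2015-05-12 20:05:00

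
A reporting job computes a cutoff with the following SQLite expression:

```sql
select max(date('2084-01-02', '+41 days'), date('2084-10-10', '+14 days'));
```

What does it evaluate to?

2084-10-24

date('2084-01-02', '+41 days') → 2084-02-12.
date('2084-10-10', '+14 days') → 2084-10-24.
Later of the two is 2084-10-24.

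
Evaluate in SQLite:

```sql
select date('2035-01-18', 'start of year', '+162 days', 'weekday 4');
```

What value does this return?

2035-06-14

`start of year` rewinds 2035-01-18 to 2035-01-01.
Applying '+162 days' to 2035-01-01: counting 162 days forward gives 2035-06-12.
`weekday 4` advances to the next Thursday; 2035-06-12 is a Tuesday, so it moves forward to 2035-06-14.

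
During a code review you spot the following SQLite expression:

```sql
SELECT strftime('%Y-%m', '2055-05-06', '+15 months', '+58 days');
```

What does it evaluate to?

2056-10

First apply '+15 months', '+58 days': 2055-05-06 → 2056-10-03.
`%Y-%m` extracts the year-month: 2056-10.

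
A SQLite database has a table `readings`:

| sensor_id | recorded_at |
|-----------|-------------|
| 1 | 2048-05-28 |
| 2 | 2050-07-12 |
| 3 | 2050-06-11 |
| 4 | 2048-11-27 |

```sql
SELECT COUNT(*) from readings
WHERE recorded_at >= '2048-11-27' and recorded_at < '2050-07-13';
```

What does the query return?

Rows in [2048-11-27, 2050-07-13): 2050-07-12, 2050-06-11, 2048-11-27 → 3 rows.

3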